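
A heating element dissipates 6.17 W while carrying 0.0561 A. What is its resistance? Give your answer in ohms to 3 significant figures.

The two known quantities fix the third via R = P / I².
R = 6.17 / (0.05610)² = 1960 Ω

1960 Ω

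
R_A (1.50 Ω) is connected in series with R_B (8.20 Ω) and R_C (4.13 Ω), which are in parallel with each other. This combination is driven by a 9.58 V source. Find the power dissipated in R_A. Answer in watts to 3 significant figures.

Replace R_B and R_C with their parallel equivalent so the circuit becomes R_A in series with R_p.
R_p = (8.20×4.13)/(8.20+4.13) = 2.747 Ω
R_total = 1.50 + 2.747 = 4.247 Ω
I = V / R_total = 9.58 / 4.247 = 2.256 A
R_A is in the main series path, so its power is I²R_A.
P_R_A = (2.256)² × 1.50 = 7.634 W

7.63 W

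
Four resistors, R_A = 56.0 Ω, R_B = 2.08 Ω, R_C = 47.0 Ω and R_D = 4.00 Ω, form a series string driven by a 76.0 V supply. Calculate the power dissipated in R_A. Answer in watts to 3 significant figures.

Since the resistors are in series they all carry the loop current I = V/R_total; the power in any one is I²R.
R_total = 56.0 + 2.08 + 47.0 + 4.00 = 109.1 Ω
I = V / R_total = 76.0 / 109.1 = 0.6967 A
P_R_A = I² × R_A = (0.6967)² × 56.0 = 27.18 W

27.2 W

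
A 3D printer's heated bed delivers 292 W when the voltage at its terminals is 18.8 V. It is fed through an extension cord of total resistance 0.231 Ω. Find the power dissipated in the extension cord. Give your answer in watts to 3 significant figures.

55.7 W

Line loss is just I²R for the cable — we know both I and R_line directly.
I = P / V = 292 / 18.8 = 15.53 A through the extension cord.
P_line = I² R_line = (15.53)² × 0.231 = 55.73 W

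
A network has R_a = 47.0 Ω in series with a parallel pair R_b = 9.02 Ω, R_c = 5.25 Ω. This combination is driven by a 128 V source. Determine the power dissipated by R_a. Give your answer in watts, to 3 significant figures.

Collapse R_b‖R_c to a single equivalent, reducing the network to two series elements.
R_p = (9.02×5.25)/(9.02+5.25) = 3.319 Ω
R_total = 47.0 + 3.319 = 50.32 Ω
I = V / R_total = 128 / 50.32 = 2.544 A
The full supply current passes through R_a: P = I²R.
P_R_a = (2.544)² × 47.0 = 304.1 W

304 W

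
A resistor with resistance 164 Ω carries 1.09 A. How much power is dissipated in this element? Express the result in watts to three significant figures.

195 W

The current through and the resistance of the element are both given; use P = I²R.
P = (1.090 A)² × 164 Ω = 194.8 W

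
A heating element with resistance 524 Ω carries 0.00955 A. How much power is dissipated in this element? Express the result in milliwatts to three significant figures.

With I and R stated, P = I²R applies in one step.
P = (0.009550 A)² × 524 Ω = 0.04779 W

47.8 mW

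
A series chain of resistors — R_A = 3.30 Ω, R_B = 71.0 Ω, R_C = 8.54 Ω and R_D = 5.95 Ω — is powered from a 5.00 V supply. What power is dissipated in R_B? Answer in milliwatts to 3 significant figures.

225 mW

Since the resistors are in series they all carry the loop current I = V/R_total; the power in any one is I²R.
R_total = 3.30 + 71.0 + 8.54 + 5.95 = 88.79 Ω
I = V / R_total = 5.00 / 88.79 = 0.05631 A
P_R_B = I² × R_B = (0.05631)² × 71.0 = 0.2251 W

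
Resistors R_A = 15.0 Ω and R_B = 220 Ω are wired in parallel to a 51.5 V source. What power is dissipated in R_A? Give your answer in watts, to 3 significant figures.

177 W

R_A sits directly across the source, so P = V²/R with V = 51.5 V.
P_R_A = V² / R_A = (51.5)² / 15.0 Ω = 176.8 W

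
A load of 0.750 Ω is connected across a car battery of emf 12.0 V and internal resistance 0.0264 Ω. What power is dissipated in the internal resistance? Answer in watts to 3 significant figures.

6.31 W

r is in series with the load, so it carries the full circuit current — the loss in it is I²r.
I = ε / (r + R) = 12.0 / (0.0264 + 0.750) = 15.46 A
P_int = I² r = (15.46)² × 0.0264 = 6.307 W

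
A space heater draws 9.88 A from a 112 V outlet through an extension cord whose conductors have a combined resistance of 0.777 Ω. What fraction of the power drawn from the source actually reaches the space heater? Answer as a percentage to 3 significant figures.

93.1 %

The extension cord carries the full 9.88 A.
P_line = I² R_line = (9.880)² × 0.777 = 75.85 W
P_source = V I = 112 × 9.880 = 1107 W; P_load = 1031 W
η = P_load / P_source = 1031 / 1107 = 0.9315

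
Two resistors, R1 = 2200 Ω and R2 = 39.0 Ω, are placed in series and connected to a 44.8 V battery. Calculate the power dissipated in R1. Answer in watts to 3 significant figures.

0.881 W

Every series element carries the same I. Get I from the total resistance, then P = I² × R1.
R_total = 2200 + 39.0 = 2239 Ω
I = V / R_total = 44.8 / 2239 = 0.02001 A
P_R1 = I² × R1 = (0.02001)² × 2200 = 0.8808 W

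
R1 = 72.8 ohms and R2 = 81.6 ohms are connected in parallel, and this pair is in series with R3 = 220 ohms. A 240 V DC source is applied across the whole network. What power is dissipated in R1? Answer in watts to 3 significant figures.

First find R_p for the parallel pair, then treat R_p + R3 as a series loop.
R_p = (72.8×81.6)/(72.8+81.6) = 38.47 Ω
R_total = R_p + 220 = 38.47 + 220 = 258.5 Ω
I = V / R_total = 240 / 258.5 = 0.9285 A
Voltage across the parallel pair: V_p = I × R_p = 0.9285 × 38.47 = 35.72 V
R1 sits across V_p; its power is V_p²/R.
P_R1 = (35.72)² / 72.8 = 17.53 W

17.5 W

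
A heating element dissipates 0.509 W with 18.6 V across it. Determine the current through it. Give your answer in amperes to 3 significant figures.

Rearranging the power relation for the two known quantities gives I = P / V.
I = 0.509 / 18.6 = 0.02737 A

0.0274 A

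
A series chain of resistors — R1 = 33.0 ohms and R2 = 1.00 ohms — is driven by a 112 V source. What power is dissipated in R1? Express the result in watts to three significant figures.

358 W

Series elements share the same current, so find I first, then use P = I²R.
R_total = 33.0 + 1.00 = 34.00 Ω
I = V / R_total = 112 / 34.00 = 3.294 A
P_R1 = I² × R1 = (3.294)² × 33.0 = 358.1 W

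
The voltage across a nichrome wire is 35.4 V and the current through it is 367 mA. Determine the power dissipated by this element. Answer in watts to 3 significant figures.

13.0 W

Both the voltage across and the current through the element are known, so P = V I applies directly.
P = 35.4 V × 0.3670 A = 12.99 W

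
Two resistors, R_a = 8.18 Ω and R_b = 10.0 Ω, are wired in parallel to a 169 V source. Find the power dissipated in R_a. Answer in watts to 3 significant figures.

3490 W

Every branch has 169 V across it, so for R_a the power is simply V²/R.
P_R_a = V² / R_a = (169)² / 8.18 Ω = 3492 W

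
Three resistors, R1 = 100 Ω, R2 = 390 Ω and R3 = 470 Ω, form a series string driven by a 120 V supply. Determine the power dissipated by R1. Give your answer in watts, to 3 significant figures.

1.56 W

The current is common to all series resistors; compute it, then apply P = I²R for the target.
R_total = 100 + 390 + 470 = 960.0 Ω
I = V / R_total = 120 / 960.0 = 0.1250 A
P_R1 = I² × R1 = (0.1250)² × 100 = 1.562 W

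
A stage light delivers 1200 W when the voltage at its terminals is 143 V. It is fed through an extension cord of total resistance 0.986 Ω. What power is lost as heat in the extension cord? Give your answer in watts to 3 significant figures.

69.4 W

The extension cord and load are in series, so the same current flows in both; the loss is I²R_line.
I = P / V = 1200 / 143 = 8.392 A through the extension cord.
P_line = I² R_line = (8.392)² × 0.986 = 69.43 W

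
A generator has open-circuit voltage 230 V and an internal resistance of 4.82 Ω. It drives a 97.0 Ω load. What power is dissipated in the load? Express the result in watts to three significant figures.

Load and internal resistance form a series loop — compute the loop current, then the load power via I²R.
I = ε / (r + R) = 230 / (4.82 + 97.0) = 2.259 A
P_load = I² R = (2.259)² × 97.0 = 494.9 W

495 W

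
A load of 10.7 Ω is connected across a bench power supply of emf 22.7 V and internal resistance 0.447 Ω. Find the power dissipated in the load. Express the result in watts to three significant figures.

44.4 W

The internal resistance and the load are in series, so the same I flows through both; get I from ε/(r+R), then I²R for the load.
I = ε / (r + R) = 22.7 / (0.447 + 10.7) = 2.036 A
P_load = I² R = (2.036)² × 10.7 = 44.37 W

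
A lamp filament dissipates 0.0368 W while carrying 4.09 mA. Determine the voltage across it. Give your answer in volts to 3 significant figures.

Inverting the appropriate power form: V = P / I.
V = 0.0368 / 0.004090 = 8.998 V

9.00 V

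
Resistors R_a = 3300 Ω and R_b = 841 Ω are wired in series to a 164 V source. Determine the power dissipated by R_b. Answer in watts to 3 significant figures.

Every series element carries the same I. Get I from the total resistance, then P = I² × R_b.
R_total = 3300 + 841 = 4141 Ω
I = V / R_total = 164 / 4141 = 0.03960 A
P_R_b = I² × R_b = (0.03960)² × 841 = 1.319 W

1.32 W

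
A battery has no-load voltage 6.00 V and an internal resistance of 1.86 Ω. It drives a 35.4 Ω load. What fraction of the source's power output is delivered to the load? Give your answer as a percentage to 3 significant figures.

η = P_load/(P_load+P_int) = I²R/(I²R+I²r) = R/(R+r) — the I² cancels for series elements.
η = R / (R + r) = 35.4 / (35.4 + 1.86) = 0.9501

95.0 %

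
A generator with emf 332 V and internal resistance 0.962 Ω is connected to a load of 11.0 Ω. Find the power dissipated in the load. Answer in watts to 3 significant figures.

The internal resistance and the load are in series, so the same I flows through both; get I from ε/(r+R), then I²R for the load.
I = ε / (r + R) = 332 / (0.962 + 11.0) = 27.75 A
P_load = I² R = (27.75)² × 11.0 = 8473 W

8470 W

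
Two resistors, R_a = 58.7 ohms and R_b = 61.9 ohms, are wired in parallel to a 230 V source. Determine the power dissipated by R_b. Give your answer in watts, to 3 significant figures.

Every branch has 230 V across it, so for R_b the power is simply V²/R.
P_R_b = V² / R_b = (230)² / 61.9 Ω = 854.6 W

855 W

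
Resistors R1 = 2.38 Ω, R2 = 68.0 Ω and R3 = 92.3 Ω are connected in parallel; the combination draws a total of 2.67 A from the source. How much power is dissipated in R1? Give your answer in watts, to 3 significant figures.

15.1 W

We need the common branch voltage; get it from I_total × R_eq, then P = V²/R for the branch.
1/R_eq = 1/2.38 + 1/68.0 + 1/92.3 ⇒ R_eq = 2.244 Ω
V = I_total × R_eq = 2.670 × 2.244 = 5.990 V
P_R1 = V² / R1 = (5.990)² / 2.38 = 15.08 W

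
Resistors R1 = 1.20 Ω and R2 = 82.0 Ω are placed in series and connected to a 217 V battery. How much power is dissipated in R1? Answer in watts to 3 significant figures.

8.16 W

Series elements share the same current, so find I first, then use P = I²R.
R_total = 1.20 + 82.0 = 83.20 Ω
I = V / R_total = 217 / 83.20 = 2.608 A
P_R1 = I² × R1 = (2.608)² × 1.20 = 8.163 W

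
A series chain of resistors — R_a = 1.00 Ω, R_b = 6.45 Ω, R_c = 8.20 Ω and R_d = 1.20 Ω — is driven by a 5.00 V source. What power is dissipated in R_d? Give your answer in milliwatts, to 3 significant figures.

The current is common to all series resistors; compute it, then apply P = I²R for the target.
R_total = 1.00 + 6.45 + 8.20 + 1.20 = 16.85 Ω
I = V / R_total = 5.00 / 16.85 = 0.2967 A
P_R_d = I² × R_d = (0.2967)² × 1.20 = 0.1057 W

106 mW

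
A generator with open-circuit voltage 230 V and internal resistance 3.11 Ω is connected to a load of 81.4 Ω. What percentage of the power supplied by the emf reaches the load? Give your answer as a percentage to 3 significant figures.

96.3 %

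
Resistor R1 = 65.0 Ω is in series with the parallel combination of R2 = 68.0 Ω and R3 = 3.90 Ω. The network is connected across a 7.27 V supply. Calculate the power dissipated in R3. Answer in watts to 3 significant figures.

0.0391 W

Reduce the parallel pair to R_p first; the network is then a simple series string.
R_p = (68.0×3.90)/(68.0+3.90) = 3.688 Ω
R_total = 65.0 + 3.688 = 68.69 Ω
I = V / R_total = 7.27 / 68.69 = 0.1058 A
Voltage across the parallel pair: V_p = I × R_p = 0.1058 × 3.688 = 0.3904 V
R3 sees V_p directly, so P = V_p² / R3.
P_R3 = (0.3904)² / 3.90 = 0.03908 W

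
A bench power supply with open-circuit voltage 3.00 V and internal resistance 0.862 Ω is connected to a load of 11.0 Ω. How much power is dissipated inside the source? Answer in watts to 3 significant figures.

The internal resistance carries the same current as the load; P_int = I²r.
I = ε / (r + R) = 3.00 / (0.862 + 11.0) = 0.2529 A
P_int = I² r = (0.2529)² × 0.862 = 0.05514 W

0.0551 W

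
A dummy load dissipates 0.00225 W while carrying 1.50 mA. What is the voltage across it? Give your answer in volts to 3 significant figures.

The two known quantities fix the third via V = P / I.
V = 0.00225 / 0.001500 = 1.500 V

1.50 V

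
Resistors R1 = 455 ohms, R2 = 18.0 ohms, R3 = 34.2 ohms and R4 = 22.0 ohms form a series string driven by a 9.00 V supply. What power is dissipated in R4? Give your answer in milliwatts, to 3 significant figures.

Series elements share the same current, so find I first, then use P = I²R.
R_total = 455 + 18.0 + 34.2 + 22.0 = 529.2 Ω
I = V / R_total = 9.00 / 529.2 = 0.01701 A
P_R4 = I² × R4 = (0.01701)² × 22.0 = 0.006363 W

6.36 mW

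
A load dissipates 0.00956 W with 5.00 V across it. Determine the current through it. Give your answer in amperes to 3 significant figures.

The two known quantities fix the third via I = P / V.
I = 0.00956 / 5.00 = 0.001912 A

0.00191 A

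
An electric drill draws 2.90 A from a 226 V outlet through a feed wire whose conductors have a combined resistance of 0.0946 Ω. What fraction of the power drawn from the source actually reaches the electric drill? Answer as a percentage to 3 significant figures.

The feed wire carries the full 2.90 A.
P_line = I² R_line = (2.900)² × 0.0946 = 0.7956 W
P_source = V I = 226 × 2.900 = 655.4 W; P_load = 654.6 W
η = P_load / P_source = 654.6 / 655.4 = 0.9988

99.9 %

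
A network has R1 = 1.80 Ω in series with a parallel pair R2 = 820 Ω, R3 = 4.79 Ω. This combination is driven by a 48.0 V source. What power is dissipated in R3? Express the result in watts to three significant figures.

253 W

Reduce the parallel pair to R_p first; the network is then a simple series string.
R_p = (820×4.79)/(820+4.79) = 4.762 Ω
R_total = 1.80 + 4.762 = 6.562 Ω
I = V / R_total = 48.0 / 6.562 = 7.315 A
Voltage across the parallel pair: V_p = I × R_p = 7.315 × 4.762 = 34.83 V
R3 is across V_p, so use P = V²/R for that branch.
P_R3 = (34.83)² / 4.79 = 253.3 W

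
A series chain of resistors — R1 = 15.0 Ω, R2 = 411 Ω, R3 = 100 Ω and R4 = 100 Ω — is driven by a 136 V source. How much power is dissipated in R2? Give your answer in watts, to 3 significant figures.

Since the resistors are in series they all carry the loop current I = V/R_total; the power in any one is I²R.
R_total = 15.0 + 411 + 100 + 100 = 626.0 Ω
I = V / R_total = 136 / 626.0 = 0.2173 A
P_R2 = I² × R2 = (0.2173)² × 411 = 19.40 W

19.4 W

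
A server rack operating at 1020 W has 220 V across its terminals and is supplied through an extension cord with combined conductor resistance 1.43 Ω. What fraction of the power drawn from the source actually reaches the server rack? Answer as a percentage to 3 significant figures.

97.1 %

I = P / V = 1020 / 220 = 4.636 A through the extension cord.
P_line = I² R_line = (4.636)² × 1.43 = 30.74 W
P_source = P_load + P_line = 1020 + 30.74 = 1051 W
η = P_load / P_source = 1020 / 1051 = 0.9707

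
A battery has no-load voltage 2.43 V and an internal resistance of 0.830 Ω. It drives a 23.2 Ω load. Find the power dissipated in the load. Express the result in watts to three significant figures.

Find the circuit current first, then P = I²R for the load (series elements share I).
I = ε / (r + R) = 2.43 / (0.830 + 23.2) = 0.1011 A
P_load = I² R = (0.1011)² × 23.2 = 0.2372 W

0.237 W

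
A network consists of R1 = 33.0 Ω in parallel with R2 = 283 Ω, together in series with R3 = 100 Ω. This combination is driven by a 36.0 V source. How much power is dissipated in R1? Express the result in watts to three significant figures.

2.04 W

First find R_p for the parallel pair, then treat R_p + R3 as a series loop.
R_p = (33.0×283)/(33.0+283) = 29.55 Ω
R_total = R_p + 100 = 29.55 + 100 = 129.6 Ω
I = V / R_total = 36.0 / 129.6 = 0.2779 A
Voltage across the parallel pair: V_p = I × R_p = 0.2779 × 29.55 = 8.212 V
Use P = V²/R for R1 with V = V_p.
P_R1 = (8.212)² / 33.0 = 2.044 W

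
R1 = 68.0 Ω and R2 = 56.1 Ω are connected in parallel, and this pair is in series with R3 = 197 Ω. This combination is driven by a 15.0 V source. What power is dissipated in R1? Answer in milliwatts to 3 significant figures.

60.3 mW

Collapse the R1‖R2 pair into one equivalent R_p; then R_p and R3 form a series string.
R_p = (68.0×56.1)/(68.0+56.1) = 30.74 Ω
R_total = R_p + 197 = 30.74 + 197 = 227.7 Ω
I = V / R_total = 15.0 / 227.7 = 0.06586 A
Voltage across the parallel pair: V_p = I × R_p = 0.06586 × 30.74 = 2.025 V
R1 has V_p across it, so P = V_p²/R1.
P_R1 = (2.025)² / 68.0 = 0.06028 W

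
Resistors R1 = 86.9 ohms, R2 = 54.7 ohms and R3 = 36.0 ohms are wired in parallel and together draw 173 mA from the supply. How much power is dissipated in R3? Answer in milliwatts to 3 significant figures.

251 mW

We need the common branch voltage; get it from I_total × R_eq, then P = V²/R for the branch.
1/R_eq = 1/86.9 + 1/54.7 + 1/36.0 ⇒ R_eq = 17.37 Ω
V = I_total × R_eq = 0.1730 × 17.37 = 3.005 V
P_R3 = V² / R3 = (3.005)² / 36.0 = 0.2509 W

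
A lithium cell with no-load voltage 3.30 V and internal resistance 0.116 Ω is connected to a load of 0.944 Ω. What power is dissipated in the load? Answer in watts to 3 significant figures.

9.15 W

With r and R in series, I = ε/(r+R); the load dissipates I²R.
I = ε / (r + R) = 3.30 / (0.116 + 0.944) = 3.113 A
P_load = I² R = (3.113)² × 0.944 = 9.149 W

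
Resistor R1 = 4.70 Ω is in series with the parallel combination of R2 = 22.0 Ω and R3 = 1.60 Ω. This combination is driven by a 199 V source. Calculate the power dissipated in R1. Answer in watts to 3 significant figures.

4860 W

Reduce the parallel pair to R_p first; the network is then a simple series string.
R_p = (22.0×1.60)/(22.0+1.60) = 1.492 Ω
R_total = 4.70 + 1.492 = 6.192 Ω
I = V / R_total = 199 / 6.192 = 32.14 A
R1 carries the full series current, so P = I²R.
P_R1 = (32.14)² × 4.70 = 4855 W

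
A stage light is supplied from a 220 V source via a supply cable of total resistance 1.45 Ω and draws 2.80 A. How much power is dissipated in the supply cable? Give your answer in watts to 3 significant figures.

Only the current and the line resistance are needed for the I²R loss.
The supply cable carries the full 2.80 A.
P_line = I² R_line = (2.800)² × 1.45 = 11.37 W

11.4 W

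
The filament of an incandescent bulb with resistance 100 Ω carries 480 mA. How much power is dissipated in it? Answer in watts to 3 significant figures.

23.0 W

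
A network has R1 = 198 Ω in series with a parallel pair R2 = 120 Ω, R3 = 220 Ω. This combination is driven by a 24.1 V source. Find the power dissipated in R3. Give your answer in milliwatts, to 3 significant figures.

Replace R2 and R3 with their parallel equivalent so the circuit becomes R1 in series with R_p.
R_p = (120×220)/(120+220) = 77.65 Ω
R_total = 198 + 77.65 = 275.6 Ω
I = V / R_total = 24.1 / 275.6 = 0.08743 A
Voltage across the parallel pair: V_p = I × R_p = 0.08743 × 77.65 = 6.789 V
R3 is across V_p, so use P = V²/R for that branch.
P_R3 = (6.789)² / 220 = 0.2095 W

209 mW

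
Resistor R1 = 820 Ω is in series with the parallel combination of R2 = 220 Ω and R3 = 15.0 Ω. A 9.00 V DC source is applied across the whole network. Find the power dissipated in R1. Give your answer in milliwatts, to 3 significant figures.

95.5 mW

Reduce the parallel pair to R_p first; the network is then a simple series string.
R_p = (220×15.0)/(220+15.0) = 14.04 Ω
R_total = 820 + 14.04 = 834.0 Ω
I = V / R_total = 9.00 / 834.0 = 0.01079 A
R1 carries the full series current, so P = I²R.
P_R1 = (0.01079)² × 820 = 0.09548 W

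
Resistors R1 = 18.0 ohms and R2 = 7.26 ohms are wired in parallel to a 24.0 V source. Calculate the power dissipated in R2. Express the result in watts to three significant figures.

79.3 W

Parallel branches share the same voltage; P = V²/R gives the branch power in one step.
P_R2 = V² / R2 = (24.0)² / 7.26 Ω = 79.34 W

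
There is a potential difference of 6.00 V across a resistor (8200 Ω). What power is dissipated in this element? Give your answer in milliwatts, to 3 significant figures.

4.39 mW

We know the drop across the element and its resistance — P = V²/R, one step.
P = (6.00 V)² / 8200 Ω = 0.004390 W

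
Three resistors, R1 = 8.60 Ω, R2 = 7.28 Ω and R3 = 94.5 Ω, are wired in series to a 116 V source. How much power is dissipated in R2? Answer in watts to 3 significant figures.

Every series element carries the same I. Get I from the total resistance, then P = I² × R2.
R_total = 8.60 + 7.28 + 94.5 = 110.4 Ω
I = V / R_total = 116 / 110.4 = 1.051 A
P_R2 = I² × R2 = (1.051)² × 7.28 = 8.040 W

8.04 W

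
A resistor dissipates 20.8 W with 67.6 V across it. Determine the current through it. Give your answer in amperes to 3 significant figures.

0.308 A

The two known quantities fix the third via I = P / V.
I = 20.8 / 67.6 = 0.3077 A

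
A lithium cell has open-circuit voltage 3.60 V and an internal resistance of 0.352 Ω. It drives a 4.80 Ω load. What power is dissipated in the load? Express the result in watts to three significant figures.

The internal resistance and the load are in series, so the same I flows through both; get I from ε/(r+R), then I²R for the load.
I = ε / (r + R) = 3.60 / (0.352 + 4.80) = 0.6988 A
P_load = I² R = (0.6988)² × 4.80 = 2.344 W

2.34 W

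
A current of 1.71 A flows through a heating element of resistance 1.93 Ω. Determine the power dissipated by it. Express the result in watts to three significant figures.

The current through and the resistance of the element are both given; use P = I²R.
P = (1.710 A)² × 1.93 Ω = 5.644 W

5.64 W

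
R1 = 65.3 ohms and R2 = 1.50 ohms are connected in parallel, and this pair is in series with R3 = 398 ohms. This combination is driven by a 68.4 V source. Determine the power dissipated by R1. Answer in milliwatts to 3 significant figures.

0.965 mW

Combine R1 and R2 into their parallel equivalent first, reducing the network to two series resistors.
R_p = (65.3×1.50)/(65.3+1.50) = 1.466 Ω
R_total = R_p + 398 = 1.466 + 398 = 399.5 Ω
I = V / R_total = 68.4 / 399.5 = 0.1712 A
Voltage across the parallel pair: V_p = I × R_p = 0.1712 × 1.466 = 0.2511 V
Use P = V²/R for R1 with V = V_p.
P_R1 = (0.2511)² / 65.3 = 0.0009654 W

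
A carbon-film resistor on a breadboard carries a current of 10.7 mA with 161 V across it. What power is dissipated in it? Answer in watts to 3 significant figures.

1.72 W

Since both terminal voltage and current are stated, P = V I gives the power in one step.
P = 161 V × 0.01070 A = 1.723 W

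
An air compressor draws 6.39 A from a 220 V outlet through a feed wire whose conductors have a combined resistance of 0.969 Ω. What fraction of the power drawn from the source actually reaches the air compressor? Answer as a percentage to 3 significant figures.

The feed wire carries the full 6.39 A.
P_line = I² R_line = (6.390)² × 0.969 = 39.57 W
P_source = V I = 220 × 6.390 = 1406 W; P_load = 1366 W
η = P_load / P_source = 1366 / 1406 = 0.9719

97.2 %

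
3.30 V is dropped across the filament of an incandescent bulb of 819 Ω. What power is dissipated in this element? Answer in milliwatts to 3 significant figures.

13.3 mW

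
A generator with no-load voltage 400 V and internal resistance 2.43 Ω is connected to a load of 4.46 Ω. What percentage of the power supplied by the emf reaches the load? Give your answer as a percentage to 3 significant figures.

64.7 %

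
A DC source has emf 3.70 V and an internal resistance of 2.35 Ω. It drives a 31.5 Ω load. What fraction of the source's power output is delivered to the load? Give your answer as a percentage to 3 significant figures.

93.1 %

η = P_load/(P_load+P_int) = I²R/(I²R+I²r) = R/(R+r) — the I² cancels for series elements.
η = R / (R + r) = 31.5 / (31.5 + 2.35) = 0.9306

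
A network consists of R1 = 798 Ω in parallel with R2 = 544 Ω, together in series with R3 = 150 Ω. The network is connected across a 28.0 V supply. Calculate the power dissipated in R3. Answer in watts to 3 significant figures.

Reduce the parallel combination to a single R_p; the circuit then becomes R_p in series with the remaining resistor.
R_p = (798×544)/(798+544) = 323.5 Ω
R_total = R_p + 150 = 323.5 + 150 = 473.5 Ω
I = V / R_total = 28.0 / 473.5 = 0.05914 A
R3 is the series element, so its power is I²R.
P_R3 = (0.05914)² × 150 = 0.5246 W

0.525 W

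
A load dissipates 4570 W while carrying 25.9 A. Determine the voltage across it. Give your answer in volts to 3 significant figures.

The two known quantities fix the third via V = P / I.
V = 4570 / 25.90 = 176.4 V

176 V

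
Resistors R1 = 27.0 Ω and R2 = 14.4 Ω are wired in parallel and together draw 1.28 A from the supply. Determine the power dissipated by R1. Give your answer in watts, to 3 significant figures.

5.35 W

The branches share the same voltage, but only the total current is given — find V from the equivalent resistance first.
1/R_eq = 1/27.0 + 1/14.4 ⇒ R_eq = 9.391 Ω
V = I_total × R_eq = 1.280 × 9.391 = 12.02 V
P_R1 = V² / R1 = (12.02)² / 27.0 = 5.352 W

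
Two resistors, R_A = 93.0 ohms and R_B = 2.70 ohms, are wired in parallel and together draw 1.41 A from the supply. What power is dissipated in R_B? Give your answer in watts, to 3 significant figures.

We need the common branch voltage; get it from I_total × R_eq, then P = V²/R for the branch.
1/R_eq = 1/93.0 + 1/2.70 ⇒ R_eq = 2.624 Ω
V = I_total × R_eq = 1.410 × 2.624 = 3.700 V
P_R_B = V² / R_B = (3.700)² / 2.70 = 5.069 W

5.07 W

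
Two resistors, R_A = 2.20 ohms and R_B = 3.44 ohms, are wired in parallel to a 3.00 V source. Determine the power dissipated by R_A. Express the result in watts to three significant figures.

4.09 W

R_A sits directly across the source, so P = V²/R with V = 3.00 V.
P_R_A = V² / R_A = (3.00)² / 2.20 Ω = 4.091 W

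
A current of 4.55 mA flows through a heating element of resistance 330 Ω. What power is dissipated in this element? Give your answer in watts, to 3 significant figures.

0.00683 W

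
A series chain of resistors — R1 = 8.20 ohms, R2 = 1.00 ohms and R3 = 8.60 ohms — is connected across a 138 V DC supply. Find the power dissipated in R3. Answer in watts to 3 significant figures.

The current is common to all series resistors; compute it, then apply P = I²R for the target.
R_total = 8.20 + 1.00 + 8.60 = 17.80 Ω
I = V / R_total = 138 / 17.80 = 7.753 A
P_R3 = I² × R3 = (7.753)² × 8.60 = 516.9 W

517 W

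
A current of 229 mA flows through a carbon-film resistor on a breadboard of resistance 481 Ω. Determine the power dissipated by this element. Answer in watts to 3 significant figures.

25.2 W

Current and resistance are given, so P = I²R is the direct form.
P = (0.2290 A)² × 481 Ω = 25.22 W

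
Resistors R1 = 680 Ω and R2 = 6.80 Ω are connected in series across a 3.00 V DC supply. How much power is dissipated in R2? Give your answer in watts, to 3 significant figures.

0.000130 W

The current is common to all series resistors; compute it, then apply P = I²R for the target.
R_total = 680 + 6.80 = 686.8 Ω
I = V / R_total = 3.00 / 686.8 = 0.004368 A
P_R2 = I² × R2 = (0.004368)² × 6.80 = 0.0001297 W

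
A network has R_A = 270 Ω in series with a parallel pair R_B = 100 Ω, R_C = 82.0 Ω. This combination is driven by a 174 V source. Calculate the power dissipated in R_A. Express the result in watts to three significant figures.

Reduce the parallel pair to R_p first; the network is then a simple series string.
R_p = (100×82.0)/(100+82.0) = 45.05 Ω
R_total = 270 + 45.05 = 315.1 Ω
I = V / R_total = 174 / 315.1 = 0.5523 A
The full supply current passes through R_A: P = I²R.
P_R_A = (0.5523)² × 270 = 82.35 W

82.4 W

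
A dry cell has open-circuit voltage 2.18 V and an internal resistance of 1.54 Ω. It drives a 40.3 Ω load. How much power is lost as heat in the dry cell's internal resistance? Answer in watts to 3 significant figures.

0.00418 W

The internal resistance carries the same current as the load; P_int = I²r.
I = ε / (r + R) = 2.18 / (1.54 + 40.3) = 0.05210 A
P_int = I² r = (0.05210)² × 1.54 = 0.004181 W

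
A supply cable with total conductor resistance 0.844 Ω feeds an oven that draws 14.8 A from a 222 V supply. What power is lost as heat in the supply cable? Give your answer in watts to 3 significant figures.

The supply cable and load are in series, so the same current flows in both; the loss is I²R_line.
The supply cable carries the full 14.8 A.
P_line = I² R_line = (14.80)² × 0.844 = 184.9 W

185 W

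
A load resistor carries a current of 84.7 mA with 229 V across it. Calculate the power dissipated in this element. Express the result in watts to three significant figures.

19.4 W

With V and I both given, power follows immediately from P = V I.
P = 229 V × 0.08470 A = 19.40 W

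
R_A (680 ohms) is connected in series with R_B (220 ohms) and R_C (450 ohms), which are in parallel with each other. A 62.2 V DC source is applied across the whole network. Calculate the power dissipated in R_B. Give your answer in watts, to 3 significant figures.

0.560 W

Replace R_B and R_C with their parallel equivalent so the circuit becomes R_A in series with R_p.
R_p = (220×450)/(220+450) = 147.8 Ω
R_total = 680 + 147.8 = 827.8 Ω
I = V / R_total = 62.2 / 827.8 = 0.07514 A
Voltage across the parallel pair: V_p = I × R_p = 0.07514 × 147.8 = 11.10 V
With V_p across R_B, its power is V_p²/R_B.
P_R_B = (11.10)² / 220 = 0.5604 W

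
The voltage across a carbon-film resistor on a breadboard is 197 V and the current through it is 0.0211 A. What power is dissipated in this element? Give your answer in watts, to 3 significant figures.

4.16 W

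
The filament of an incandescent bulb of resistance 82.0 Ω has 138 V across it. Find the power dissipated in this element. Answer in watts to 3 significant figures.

Voltage and resistance are given, so P = V²/R is the one-step route.
P = (138 V)² / 82.0 Ω = 232.2 W

232 W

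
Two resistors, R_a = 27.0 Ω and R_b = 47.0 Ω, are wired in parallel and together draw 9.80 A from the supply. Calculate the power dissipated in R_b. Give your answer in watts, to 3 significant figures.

We need the common branch voltage; get it from I_total × R_eq, then P = V²/R for the branch.
1/R_eq = 1/27.0 + 1/47.0 ⇒ R_eq = 17.15 Ω
V = I_total × R_eq = 9.800 × 17.15 = 168.1 V
P_R_b = V² / R_b = (168.1)² / 47.0 = 600.9 W

601 W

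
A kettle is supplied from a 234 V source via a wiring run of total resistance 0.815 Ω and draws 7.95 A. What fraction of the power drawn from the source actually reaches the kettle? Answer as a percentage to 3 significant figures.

97.2 %

The wiring run carries the full 7.95 A.
P_line = I² R_line = (7.950)² × 0.815 = 51.51 W
P_source = V I = 234 × 7.950 = 1860 W; P_load = 1809 W
η = P_load / P_source = 1809 / 1860 = 0.9723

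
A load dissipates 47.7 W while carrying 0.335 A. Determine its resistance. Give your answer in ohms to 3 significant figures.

From P = V I = I²R = V²/R, with the two given quantities we get R = P / I².
R = 47.7 / (0.3350)² = 425.0 Ω

425 Ω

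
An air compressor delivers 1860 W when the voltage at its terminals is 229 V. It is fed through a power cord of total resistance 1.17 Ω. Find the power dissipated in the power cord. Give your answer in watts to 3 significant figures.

77.2 W

Line loss is just I²R for the cable — we know both I and R_line directly.
I = P / V = 1860 / 229 = 8.122 A through the power cord.
P_line = I² R_line = (8.122)² × 1.17 = 77.19 W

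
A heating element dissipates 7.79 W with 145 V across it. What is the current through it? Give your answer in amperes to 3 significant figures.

0.0537 A

From P = V I = I²R = V²/R, with the two given quantities we get I = P / V.
I = 7.79 / 145 = 0.05372 A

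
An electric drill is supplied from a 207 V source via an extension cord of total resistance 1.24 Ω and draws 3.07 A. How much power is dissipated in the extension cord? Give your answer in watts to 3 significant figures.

11.7 W

The extension cord is a series resistance carrying the load current; its dissipation is I²R_line.
The extension cord carries the full 3.07 A.
P_line = I² R_line = (3.070)² × 1.24 = 11.69 W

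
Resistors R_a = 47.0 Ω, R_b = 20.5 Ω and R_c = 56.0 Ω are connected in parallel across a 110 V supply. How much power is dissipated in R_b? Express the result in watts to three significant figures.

590 W

Parallel branches share the same voltage; P = V²/R gives the branch power in one step.
P_R_b = V² / R_b = (110)² / 20.5 Ω = 590.2 W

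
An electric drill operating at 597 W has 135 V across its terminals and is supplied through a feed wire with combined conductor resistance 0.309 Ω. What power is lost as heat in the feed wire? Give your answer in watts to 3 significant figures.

6.04 W

The feed wire is a series resistance carrying the load current; its dissipation is I²R_line.
I = P / V = 597 / 135 = 4.422 A through the feed wire.
P_line = I² R_line = (4.422)² × 0.309 = 6.043 W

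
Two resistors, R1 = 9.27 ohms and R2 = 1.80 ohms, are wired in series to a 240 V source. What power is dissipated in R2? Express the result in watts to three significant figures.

846 W

Series elements share the same current, so find I first, then use P = I²R.
R_total = 9.27 + 1.80 = 11.07 Ω
I = V / R_total = 240 / 11.07 = 21.68 A
P_R2 = I² × R2 = (21.68)² × 1.80 = 846.1 W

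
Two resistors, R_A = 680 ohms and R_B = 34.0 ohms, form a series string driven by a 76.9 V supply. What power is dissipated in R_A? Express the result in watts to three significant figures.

7.89 W

Since the resistors are in series they all carry the loop current I = V/R_total; the power in any one is I²R.
R_total = 680 + 34.0 = 714.0 Ω
I = V / R_total = 76.9 / 714.0 = 0.1077 A
P_R_A = I² × R_A = (0.1077)² × 680 = 7.888 W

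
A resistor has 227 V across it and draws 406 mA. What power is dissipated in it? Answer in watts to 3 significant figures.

Both the voltage across and the current through the element are known, so P = V I applies directly.
P = 227 V × 0.4060 A = 92.16 W

92.2 W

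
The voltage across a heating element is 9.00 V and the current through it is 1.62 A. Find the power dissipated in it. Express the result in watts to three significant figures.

14.6 W

V and I are known directly — P = V I, no intermediate step needed.
P = 9.00 V × 1.620 A = 14.58 W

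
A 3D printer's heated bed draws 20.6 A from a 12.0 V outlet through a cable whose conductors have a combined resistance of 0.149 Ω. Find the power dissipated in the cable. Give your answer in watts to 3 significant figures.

63.2 W

Only the current and the line resistance are needed for the I²R loss.
The cable carries the full 20.6 A.
P_line = I² R_line = (20.60)² × 0.149 = 63.23 W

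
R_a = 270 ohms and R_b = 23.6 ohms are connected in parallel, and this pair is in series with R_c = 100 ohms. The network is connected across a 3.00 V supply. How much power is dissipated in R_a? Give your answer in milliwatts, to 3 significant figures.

1.06 mW

First find R_p for the parallel pair, then treat R_p + R_c as a series loop.
R_p = (270×23.6)/(270+23.6) = 21.70 Ω
R_total = R_p + 100 = 21.70 + 100 = 121.7 Ω
I = V / R_total = 3.00 / 121.7 = 0.02465 A
Voltage across the parallel pair: V_p = I × R_p = 0.02465 × 21.70 = 0.5350 V
Use P = V²/R for R_a with V = V_p.
P_R_a = (0.5350)² / 270 = 0.001060 W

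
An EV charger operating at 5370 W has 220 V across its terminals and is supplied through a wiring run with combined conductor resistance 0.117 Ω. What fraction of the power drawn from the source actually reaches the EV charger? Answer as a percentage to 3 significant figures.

I = P / V = 5370 / 220 = 24.41 A through the wiring run.
P_line = I² R_line = (24.41)² × 0.117 = 69.71 W
P_source = P_load + P_line = 5370 + 69.71 = 5440 W
η = P_load / P_source = 5370 / 5440 = 0.9872

98.7 %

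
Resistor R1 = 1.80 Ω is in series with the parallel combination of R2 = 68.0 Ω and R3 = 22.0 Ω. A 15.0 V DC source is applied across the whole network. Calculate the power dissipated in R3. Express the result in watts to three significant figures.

Reduce the parallel pair to R_p first; the network is then a simple series string.
R_p = (68.0×22.0)/(68.0+22.0) = 16.62 Ω
R_total = 1.80 + 16.62 = 18.42 Ω
I = V / R_total = 15.0 / 18.42 = 0.8142 A
Voltage across the parallel pair: V_p = I × R_p = 0.8142 × 16.62 = 13.53 V
With V_p across R3, its power is V_p²/R3.
P_R3 = (13.53)² / 22.0 = 8.326 W

8.33 W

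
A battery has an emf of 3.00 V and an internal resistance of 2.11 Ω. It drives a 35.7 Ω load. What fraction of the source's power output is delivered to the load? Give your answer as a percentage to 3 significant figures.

94.4 %

Both r and R carry the same current, so the power split is just the resistance split: η = R/(R+r).
η = R / (R + r) = 35.7 / (35.7 + 2.11) = 0.9442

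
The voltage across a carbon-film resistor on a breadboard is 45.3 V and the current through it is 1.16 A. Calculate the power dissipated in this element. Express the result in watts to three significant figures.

52.5 W

With V and I both given, power follows immediately from P = V I.
P = 45.3 V × 1.160 A = 52.55 W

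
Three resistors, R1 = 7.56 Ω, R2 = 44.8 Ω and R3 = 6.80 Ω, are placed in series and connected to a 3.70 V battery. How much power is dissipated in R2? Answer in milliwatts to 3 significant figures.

In a series string the same current flows through every resistor — find that current, then P = I²R for the one we want.
R_total = 7.56 + 44.8 + 6.80 = 59.16 Ω
I = V / R_total = 3.70 / 59.16 = 0.06254 A
P_R2 = I² × R2 = (0.06254)² × 44.8 = 0.1752 W

175 mW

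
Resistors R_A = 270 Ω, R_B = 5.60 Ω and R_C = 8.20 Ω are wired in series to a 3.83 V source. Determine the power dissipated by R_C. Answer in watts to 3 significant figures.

0.00149 W

Since the resistors are in series they all carry the loop current I = V/R_total; the power in any one is I²R.
R_total = 270 + 5.60 + 8.20 = 283.8 Ω
I = V / R_total = 3.83 / 283.8 = 0.01350 A
P_R_C = I² × R_C = (0.01350)² × 8.20 = 0.001493 W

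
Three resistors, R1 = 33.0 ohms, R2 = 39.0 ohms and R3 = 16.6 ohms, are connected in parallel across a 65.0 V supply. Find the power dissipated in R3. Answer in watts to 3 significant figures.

255 W

The supply voltage appears across each parallel branch — just use P = V²/R3.
P_R3 = V² / R3 = (65.0)² / 16.6 Ω = 254.5 W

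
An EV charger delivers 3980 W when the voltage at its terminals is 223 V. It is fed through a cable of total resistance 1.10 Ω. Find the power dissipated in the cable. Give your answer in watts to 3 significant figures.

350 W

Line loss is just I²R for the cable — we know both I and R_line directly.
I = P / V = 3980 / 223 = 17.85 A through the cable.
P_line = I² R_line = (17.85)² × 1.10 = 350.4 W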